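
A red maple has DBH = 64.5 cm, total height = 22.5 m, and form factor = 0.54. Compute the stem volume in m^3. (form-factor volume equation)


Formula: V = pi * (DBH/200)^2 * H * ff
Radius = DBH/200 = 64.5/200 = 0.3225 m
Radius^2 = 0.3225^2 = 0.10400625 m^2
V = pi * 0.10400625 * 22.5 * 0.54
V = 3.97 m^3

3.97


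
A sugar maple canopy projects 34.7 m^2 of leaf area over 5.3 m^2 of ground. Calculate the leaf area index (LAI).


Formula: LAI = total leaf area / ground area  (dimensionless)
LAI = 34.7 m^2 / 5.3 m^2
LAI = 6.55

6.55


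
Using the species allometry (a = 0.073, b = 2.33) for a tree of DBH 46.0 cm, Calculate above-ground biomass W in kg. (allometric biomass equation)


Formula: W = a * DBH^b  (allometric power law)
DBH^b = 46.0^2.33 = 7485.585
W = 0.073 * 7485.585 = 546.4 kg

546.4


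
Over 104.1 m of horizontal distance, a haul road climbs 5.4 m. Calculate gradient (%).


Formula: Gradient = rise / run * 100
Gradient = 5.4 / 104.1 * 100 = 5.2%

5.2


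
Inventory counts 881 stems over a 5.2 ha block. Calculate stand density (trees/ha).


Formula: Stand Density = N_trees / Area_ha
Density = 881 trees / 5.2 ha
Density = 169 trees/ha

169


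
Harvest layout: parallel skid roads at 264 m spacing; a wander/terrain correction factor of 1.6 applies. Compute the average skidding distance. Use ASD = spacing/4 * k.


Formula: ASD = (spacing / 4) * correction
Uncorrected distance = spacing / 4 = 264 / 4 = 66 m
ASD = 66 * 1.6 = 106 m

106


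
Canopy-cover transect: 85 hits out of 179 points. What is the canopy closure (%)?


Formula: Canopy closure = covered points / total points * 100
Closure = 85 / 179 * 100
Closure = 0.4749 * 100 = 47.5%

47.5


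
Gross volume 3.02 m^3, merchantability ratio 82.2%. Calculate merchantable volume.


Formula: MV = V_total * (merchantable_pct / 100)
Merchantable fraction = 82.2% / 100 = 0.822
MV = 3.02 m^3 * 0.822 = 2.482 m^3

2.482


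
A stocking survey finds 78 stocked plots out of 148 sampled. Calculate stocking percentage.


Formula: Stocking % = stocked plots / total plots * 100
Stocking = 78 / 148 * 100
Stocking = 0.527 * 100 = 52.7%

52.7


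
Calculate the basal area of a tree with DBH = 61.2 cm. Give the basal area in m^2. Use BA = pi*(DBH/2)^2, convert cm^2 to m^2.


Formula: BA = pi * (DBH/2)^2 / 10000  (cm^2 to m^2)
Radius = DBH/2 = 61.2/2 = 30.6 cm
BA = pi * 30.6^2 / 10000
   = 2941.6617 cm^2 / 10000
   = 0.2942 m^2

0.2942


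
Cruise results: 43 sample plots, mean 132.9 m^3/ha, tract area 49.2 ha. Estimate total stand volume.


Formula: Total Volume = Mean Volume per ha * Total Area
Total Volume = 132.9 m^3/ha * 49.2 ha
Total Volume = 6539 m^3

6539


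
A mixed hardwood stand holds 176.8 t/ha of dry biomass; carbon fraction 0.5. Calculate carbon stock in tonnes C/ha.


Formula: Carbon Stock = Biomass * Carbon Fraction
C = 176.8 t/ha * 0.5
C = 88.4 t C/ha

88.4


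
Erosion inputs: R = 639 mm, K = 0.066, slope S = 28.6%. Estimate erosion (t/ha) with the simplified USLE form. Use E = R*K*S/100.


Formula: E = R * K * S / 100  (simplified USLE)
R * K = 639 * 0.066 = 42.174
E = 42.174 * 28.6 / 100 = 12.06 t/ha

12.06


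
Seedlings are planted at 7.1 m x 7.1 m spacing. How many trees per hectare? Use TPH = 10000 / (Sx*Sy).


Formula: TPH = 10000 m^2/ha / (spacing_x * spacing_y)
Area per tree = 7.1 m * 7.1 m = 50.41 m^2
TPH = 10000 / 50.41 = 198 trees/ha

198


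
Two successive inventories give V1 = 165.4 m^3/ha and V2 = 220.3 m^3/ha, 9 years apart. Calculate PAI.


Formula: PAI = (V_T2 - V_T1) / (T2 - T1)
Volume increment = 220.3 - 165.4 = 54.9 m^3/ha
PAI = 54.9 / 9 = 6.1 m^3/ha/year

6.1


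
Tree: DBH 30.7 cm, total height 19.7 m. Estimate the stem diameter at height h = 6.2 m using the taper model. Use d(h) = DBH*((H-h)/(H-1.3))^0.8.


Taper: d(h) = DBH * ((H - h) / (H - 1.3))^0.8
Numerator = H - h = 19.7 - 6.2 = 13.5 m
Denominator = H - 1.3 = 19.7 - 1.3 = 18.4 m
Ratio = 13.5 / 18.4 = 0.7337
d = 30.7 * 0.7337^0.8 = 24.0 cm

24.0


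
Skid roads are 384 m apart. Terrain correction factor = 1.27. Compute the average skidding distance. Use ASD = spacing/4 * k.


Formula: ASD = (spacing / 4) * correction
Uncorrected distance = spacing / 4 = 384 / 4 = 96 m
ASD = 96 * 1.27 = 122 m

122


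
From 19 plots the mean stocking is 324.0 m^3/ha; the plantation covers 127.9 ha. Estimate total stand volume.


Formula: Total Volume = Mean Volume per ha * Total Area
Total Volume = 324.0 m^3/ha * 127.9 ha
Total Volume = 41440 m^3

41440


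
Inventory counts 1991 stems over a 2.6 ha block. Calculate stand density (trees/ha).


Formula: Stand Density = N_trees / Area_ha
Density = 1991 trees / 2.6 ha
Density = 766 trees/ha

766


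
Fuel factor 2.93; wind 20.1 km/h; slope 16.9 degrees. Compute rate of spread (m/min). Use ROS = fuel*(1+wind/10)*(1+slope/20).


Formula: ROS = fuel * (1 + wind/10) * (1 + slope/20)
Wind factor = 1 + 20.1/10 = 3.01
Slope factor = 1 + 16.9/20 = 1.845
ROS = 2.93 * 3.01 * 1.845 = 16.27 m/min

16.27


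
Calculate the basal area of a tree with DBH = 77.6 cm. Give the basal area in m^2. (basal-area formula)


Formula: BA = pi * (DBH/2)^2 / 10000  (cm^2 to m^2)
Radius = DBH/2 = 77.6/2 = 38.8 cm
BA = pi * 38.8^2 / 10000
   = 4729.4792 cm^2 / 10000
   = 0.4729 m^2

0.4729


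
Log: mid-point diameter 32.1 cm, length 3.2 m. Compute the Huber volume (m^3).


Huber: V = Am * L,  Am = pi*(Dm/200)^2
Am = pi*(32.1/200)^2 = 0.080928 m^2
V = 0.080928*3.2 = 0.259 m^3

0.259


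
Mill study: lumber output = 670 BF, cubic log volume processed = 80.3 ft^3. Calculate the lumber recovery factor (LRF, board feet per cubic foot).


Formula: LRF = Lumber Output (BF) / Log Input (ft^3)
LRF = 670 BF / 80.3 ft^3
LRF = 8.34 BF/ft^3

8.34


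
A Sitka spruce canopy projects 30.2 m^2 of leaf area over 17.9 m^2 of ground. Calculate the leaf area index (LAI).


Formula: LAI = total leaf area / ground area  (dimensionless)
LAI = 30.2 m^2 / 17.9 m^2
LAI = 1.69

1.69


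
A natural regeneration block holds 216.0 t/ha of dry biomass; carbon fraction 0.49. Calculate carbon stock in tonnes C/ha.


Formula: Carbon Stock = Biomass * Carbon Fraction
C = 216.0 t/ha * 0.49
C = 105.8 t C/ha

105.8


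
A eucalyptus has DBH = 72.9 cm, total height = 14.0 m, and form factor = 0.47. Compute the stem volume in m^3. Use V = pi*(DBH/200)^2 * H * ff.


Formula: V = pi * (DBH/200)^2 * H * ff
Radius = DBH/200 = 72.9/200 = 0.3645 m
Radius^2 = 0.3645^2 = 0.13286025 m^2
V = pi * 0.13286025 * 14.0 * 0.47
V = 2.746 m^3

2.746


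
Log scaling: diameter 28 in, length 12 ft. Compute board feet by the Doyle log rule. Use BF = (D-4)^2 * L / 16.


Doyle: BF = (D - 4)^2 * L / 16
Adjusted diameter = 28 - 4 = 24 in
(D-4)^2 = 24^2 = 576
BF = 576 * 12 / 16 = 432 BF

432


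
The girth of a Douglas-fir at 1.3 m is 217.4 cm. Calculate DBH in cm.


Formula: DBH = C / pi
DBH = 217.4 / pi
pi = 3.14159...
DBH = 69.2 cm

69.2


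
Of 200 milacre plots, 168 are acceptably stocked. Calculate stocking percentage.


Formula: Stocking % = stocked plots / total plots * 100
Stocking = 168 / 200 * 100
Stocking = 0.84 * 100 = 84.0%

84.0


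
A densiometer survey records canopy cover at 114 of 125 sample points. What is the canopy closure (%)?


Formula: Canopy closure = covered points / total points * 100
Closure = 114 / 125 * 100
Closure = 0.912 * 100 = 91.2%

91.2


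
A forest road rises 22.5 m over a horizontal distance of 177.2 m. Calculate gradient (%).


Formula: Gradient = rise / run * 100
Gradient = 22.5 / 177.2 * 100 = 12.7%

12.7


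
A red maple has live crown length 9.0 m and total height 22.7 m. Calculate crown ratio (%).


Formula: Crown Ratio = (Crown Length / Total Height) * 100
CR = (9.0 m / 22.7 m) * 100
CR = 0.3965 * 100 = 39.6%

39.6


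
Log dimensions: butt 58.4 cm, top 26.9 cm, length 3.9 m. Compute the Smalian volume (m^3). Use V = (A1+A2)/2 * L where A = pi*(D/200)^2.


Smalian: V = (A1 + A2)/2 * L,  A = pi*(D/200)^2
A1 = pi*(58.4/200)^2 = 0.267865 m^2
A2 = pi*(26.9/200)^2 = 0.056832 m^2
V = (0.267865+0.056832)/2*3.9 = 0.6332 m^3

0.6332


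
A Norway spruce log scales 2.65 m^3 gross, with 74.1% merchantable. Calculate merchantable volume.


Formula: MV = V_total * (merchantable_pct / 100)
Merchantable fraction = 74.1% / 100 = 0.741
MV = 2.65 m^3 * 0.741 = 1.964 m^3

1.964


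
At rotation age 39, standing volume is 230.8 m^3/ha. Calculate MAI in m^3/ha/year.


Formula: MAI = Total Volume / Stand Age
MAI = 230.8 m^3/ha / 39 years
MAI = 5.92 m^3/ha/year

5.92


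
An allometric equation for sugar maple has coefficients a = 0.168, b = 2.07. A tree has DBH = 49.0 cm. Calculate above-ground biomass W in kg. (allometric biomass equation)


Formula: W = a * DBH^b  (allometric power law)
DBH^b = 49.0^2.07 = 3152.8687
W = 0.168 * 3152.8687 = 529.7 kg

529.7


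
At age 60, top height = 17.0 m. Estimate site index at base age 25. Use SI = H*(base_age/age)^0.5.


Formula: SI = H_dom * (base_age / age)^0.5
Age ratio = 25 / 60 = 0.41667
sqrt(age_ratio) = 0.6455
SI = 17.0 * 0.6455 = 11.0 m

11.0


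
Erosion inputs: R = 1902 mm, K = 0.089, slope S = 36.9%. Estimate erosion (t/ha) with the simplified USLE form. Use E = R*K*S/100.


Formula: E = R * K * S / 100  (simplified USLE)
R * K = 1902 * 0.089 = 169.278
E = 169.278 * 36.9 / 100 = 62.46 t/ha

62.46


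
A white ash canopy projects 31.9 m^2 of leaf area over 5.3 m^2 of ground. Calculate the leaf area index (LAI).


Formula: LAI = total leaf area / ground area  (dimensionless)
LAI = 31.9 m^2 / 5.3 m^2
LAI = 6.02

6.02


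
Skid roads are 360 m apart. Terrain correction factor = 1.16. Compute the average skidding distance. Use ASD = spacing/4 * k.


Formula: ASD = (spacing / 4) * correction
Uncorrected distance = spacing / 4 = 360 / 4 = 90 m
ASD = 90 * 1.16 = 104 m

104


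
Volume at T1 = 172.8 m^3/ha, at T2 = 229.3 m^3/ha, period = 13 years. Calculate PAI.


Formula: PAI = (V_T2 - V_T1) / (T2 - T1)
Volume increment = 229.3 - 172.8 = 56.5 m^3/ha
PAI = 56.5 / 13 = 4.35 m^3/ha/year

4.35


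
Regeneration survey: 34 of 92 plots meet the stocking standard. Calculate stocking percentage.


Formula: Stocking % = stocked plots / total plots * 100
Stocking = 34 / 92 * 100
Stocking = 0.3696 * 100 = 37.0%

37.0


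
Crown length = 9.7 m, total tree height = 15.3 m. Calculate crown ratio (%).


Formula: Crown Ratio = (Crown Length / Total Height) * 100
CR = (9.7 m / 15.3 m) * 100
CR = 0.634 * 100 = 63.4%

63.4


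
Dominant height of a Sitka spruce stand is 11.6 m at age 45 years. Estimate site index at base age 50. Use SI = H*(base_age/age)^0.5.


Formula: SI = H_dom * (base_age / age)^0.5
Age ratio = 50 / 45 = 1.11111
sqrt(age_ratio) = 1.05409
SI = 11.6 * 1.05409 = 12.2 m

12.2


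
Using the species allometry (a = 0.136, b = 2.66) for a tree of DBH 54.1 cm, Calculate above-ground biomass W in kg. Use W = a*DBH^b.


Formula: W = a * DBH^b  (allometric power law)
DBH^b = 54.1^2.66 = 40766.6219
W = 0.136 * 40766.6219 = 5544.3 kg

5544.3


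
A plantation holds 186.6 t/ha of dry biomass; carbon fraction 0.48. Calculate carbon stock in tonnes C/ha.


Formula: Carbon Stock = Biomass * Carbon Fraction
C = 186.6 t/ha * 0.48
C = 89.6 t C/ha

89.6


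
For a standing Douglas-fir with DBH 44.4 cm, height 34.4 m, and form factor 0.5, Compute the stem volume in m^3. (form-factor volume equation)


Formula: V = pi * (DBH/200)^2 * H * ff
Radius = DBH/200 = 44.4/200 = 0.222 m
Radius^2 = 0.222^2 = 0.049284 m^2
V = pi * 0.049284 * 34.4 * 0.5
V = 2.663 m^3

2.663


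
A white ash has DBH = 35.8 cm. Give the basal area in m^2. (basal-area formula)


Formula: BA = pi * (DBH/2)^2 / 10000  (cm^2 to m^2)
Radius = DBH/2 = 35.8/2 = 17.9 cm
BA = pi * 17.9^2 / 10000
   = 1006.5977 cm^2 / 10000
   = 0.1007 m^2

0.1007


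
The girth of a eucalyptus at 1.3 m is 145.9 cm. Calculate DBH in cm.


Formula: DBH = C / pi
DBH = 145.9 / pi
pi = 3.14159...
DBH = 46.4 cm

46.4


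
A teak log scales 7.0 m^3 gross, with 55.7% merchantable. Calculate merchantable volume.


Formula: MV = V_total * (merchantable_pct / 100)
Merchantable fraction = 55.7% / 100 = 0.557
MV = 7.0 m^3 * 0.557 = 3.899 m^3

3.899


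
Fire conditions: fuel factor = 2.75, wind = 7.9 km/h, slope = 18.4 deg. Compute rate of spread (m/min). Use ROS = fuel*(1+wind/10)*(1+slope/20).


Formula: ROS = fuel * (1 + wind/10) * (1 + slope/20)
Wind factor = 1 + 7.9/10 = 1.79
Slope factor = 1 + 18.4/20 = 1.92
ROS = 2.75 * 1.79 * 1.92 = 9.45 m/min

9.45


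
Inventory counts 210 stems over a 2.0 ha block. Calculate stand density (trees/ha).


Formula: Stand Density = N_trees / Area_ha
Density = 210 trees / 2.0 ha
Density = 105 trees/ha

105


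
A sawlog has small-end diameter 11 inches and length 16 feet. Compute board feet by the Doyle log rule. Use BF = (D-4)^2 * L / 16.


Doyle: BF = (D - 4)^2 * L / 16
Adjusted diameter = 11 - 4 = 7 in
(D-4)^2 = 7^2 = 49
BF = 49 * 16 / 16 = 49 BF

49


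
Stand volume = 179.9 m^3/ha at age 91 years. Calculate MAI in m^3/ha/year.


Formula: MAI = Total Volume / Stand Age
MAI = 179.9 m^3/ha / 91 years
MAI = 1.98 m^3/ha/year

1.98


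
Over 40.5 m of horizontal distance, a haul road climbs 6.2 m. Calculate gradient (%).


Formula: Gradient = rise / run * 100
Gradient = 6.2 / 40.5 * 100 = 15.3%

15.3


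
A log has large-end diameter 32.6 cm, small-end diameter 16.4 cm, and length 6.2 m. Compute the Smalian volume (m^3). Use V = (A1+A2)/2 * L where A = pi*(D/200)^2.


Smalian: V = (A1 + A2)/2 * L,  A = pi*(D/200)^2
A1 = pi*(32.6/200)^2 = 0.083469 m^2
A2 = pi*(16.4/200)^2 = 0.021124 m^2
V = (0.083469+0.021124)/2*6.2 = 0.3242 m^3

0.3242


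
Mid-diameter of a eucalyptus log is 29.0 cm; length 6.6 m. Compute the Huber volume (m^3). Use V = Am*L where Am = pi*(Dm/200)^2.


Huber: V = Am * L,  Am = pi*(Dm/200)^2
Am = pi*(29.0/200)^2 = 0.066052 m^2
V = 0.066052*6.6 = 0.4359 m^3

0.4359


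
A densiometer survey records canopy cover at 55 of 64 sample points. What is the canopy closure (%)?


Formula: Canopy closure = covered points / total points * 100
Closure = 55 / 64 * 100
Closure = 0.8594 * 100 = 85.9%

85.9


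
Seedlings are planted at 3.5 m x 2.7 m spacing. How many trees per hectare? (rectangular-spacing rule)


Formula: TPH = 10000 m^2/ha / (spacing_x * spacing_y)
Area per tree = 3.5 m * 2.7 m = 9.45 m^2
TPH = 10000 / 9.45 = 1058 trees/ha

1058


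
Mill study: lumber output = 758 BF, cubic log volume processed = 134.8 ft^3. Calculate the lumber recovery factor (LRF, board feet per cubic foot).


Formula: LRF = Lumber Output (BF) / Log Input (ft^3)
LRF = 758 BF / 134.8 ft^3
LRF = 5.62 BF/ft^3

5.62


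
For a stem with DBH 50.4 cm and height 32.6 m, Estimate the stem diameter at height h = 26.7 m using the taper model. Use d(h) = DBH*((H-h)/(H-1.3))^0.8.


Taper: d(h) = DBH * ((H - h) / (H - 1.3))^0.8
Numerator = H - h = 32.6 - 26.7 = 5.9 m
Denominator = H - 1.3 = 32.6 - 1.3 = 31.3 m
Ratio = 5.9 / 31.3 = 0.1885
d = 50.4 * 0.1885^0.8 = 13.3 cm

13.3


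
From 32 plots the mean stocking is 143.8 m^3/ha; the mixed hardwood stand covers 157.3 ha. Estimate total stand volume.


Formula: Total Volume = Mean Volume per ha * Total Area
Total Volume = 143.8 m^3/ha * 157.3 ha
Total Volume = 22620 m^3

22620


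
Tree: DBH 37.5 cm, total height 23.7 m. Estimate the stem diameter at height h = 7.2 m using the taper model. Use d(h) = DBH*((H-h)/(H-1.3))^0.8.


Taper: d(h) = DBH * ((H - h) / (H - 1.3))^0.8
Numerator = H - h = 23.7 - 7.2 = 16.5 m
Denominator = H - 1.3 = 23.7 - 1.3 = 22.4 m
Ratio = 16.5 / 22.4 = 0.73661
d = 37.5 * 0.73661^0.8 = 29.4 cm

29.4


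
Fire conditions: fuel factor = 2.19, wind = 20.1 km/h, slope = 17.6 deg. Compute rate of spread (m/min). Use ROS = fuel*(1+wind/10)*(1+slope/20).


Formula: ROS = fuel * (1 + wind/10) * (1 + slope/20)
Wind factor = 1 + 20.1/10 = 3.01
Slope factor = 1 + 17.6/20 = 1.88
ROS = 2.19 * 3.01 * 1.88 = 12.39 m/min

12.39


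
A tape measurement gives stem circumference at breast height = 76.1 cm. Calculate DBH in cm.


Formula: DBH = C / pi
DBH = 76.1 / pi
pi = 3.14159...
DBH = 24.2 cm

24.2


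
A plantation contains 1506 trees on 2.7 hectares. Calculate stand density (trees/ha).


Formula: Stand Density = N_trees / Area_ha
Density = 1506 trees / 2.7 ha
Density = 558 trees/ha

558


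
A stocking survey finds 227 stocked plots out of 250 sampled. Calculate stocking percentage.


Formula: Stocking % = stocked plots / total plots * 100
Stocking = 227 / 250 * 100
Stocking = 0.908 * 100 = 90.8%

90.8


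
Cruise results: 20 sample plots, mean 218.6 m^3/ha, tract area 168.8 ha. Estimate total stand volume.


Formula: Total Volume = Mean Volume per ha * Total Area
Total Volume = 218.6 m^3/ha * 168.8 ha
Total Volume = 36900 m^3

36900


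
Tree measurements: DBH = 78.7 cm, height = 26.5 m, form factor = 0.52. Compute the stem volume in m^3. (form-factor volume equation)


Formula: V = pi * (DBH/200)^2 * H * ff
Radius = DBH/200 = 78.7/200 = 0.3935 m
Radius^2 = 0.3935^2 = 0.15484225 m^2
V = pi * 0.15484225 * 26.5 * 0.52
V = 6.703 m^3

6.703


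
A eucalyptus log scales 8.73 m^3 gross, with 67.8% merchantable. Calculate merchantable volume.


Formula: MV = V_total * (merchantable_pct / 100)
Merchantable fraction = 67.8% / 100 = 0.678
MV = 8.73 m^3 * 0.678 = 5.919 m^3

5.919


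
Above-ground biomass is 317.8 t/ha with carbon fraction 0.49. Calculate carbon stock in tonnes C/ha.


Formula: Carbon Stock = Biomass * Carbon Fraction
C = 317.8 t/ha * 0.49
C = 155.7 t C/ha

155.7


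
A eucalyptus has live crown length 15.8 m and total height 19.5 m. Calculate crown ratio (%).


Formula: Crown Ratio = (Crown Length / Total Height) * 100
CR = (15.8 m / 19.5 m) * 100
CR = 0.8103 * 100 = 81.0%

81.0


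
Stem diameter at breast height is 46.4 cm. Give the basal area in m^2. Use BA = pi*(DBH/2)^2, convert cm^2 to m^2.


Formula: BA = pi * (DBH/2)^2 / 10000  (cm^2 to m^2)
Radius = DBH/2 = 46.4/2 = 23.2 cm
BA = pi * 23.2^2 / 10000
   = 1690.9308 cm^2 / 10000
   = 0.1691 m^2

0.1691


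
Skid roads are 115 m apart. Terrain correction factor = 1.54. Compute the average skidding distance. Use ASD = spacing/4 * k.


Formula: ASD = (spacing / 4) * correction
Uncorrected distance = spacing / 4 = 115 / 4 = 28.75 m
ASD = 28.75 * 1.54 = 44 m

44


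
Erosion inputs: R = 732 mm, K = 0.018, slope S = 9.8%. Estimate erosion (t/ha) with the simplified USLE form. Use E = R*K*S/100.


Formula: E = R * K * S / 100  (simplified USLE)
R * K = 732 * 0.018 = 13.176
E = 13.176 * 9.8 / 100 = 1.29 t/ha

1.29


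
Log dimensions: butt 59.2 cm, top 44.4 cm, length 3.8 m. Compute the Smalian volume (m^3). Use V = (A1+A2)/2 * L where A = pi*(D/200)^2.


Smalian: V = (A1 + A2)/2 * L,  A = pi*(D/200)^2
A1 = pi*(59.2/200)^2 = 0.275254 m^2
A2 = pi*(44.4/200)^2 = 0.15483 m^2
V = (0.275254+0.15483)/2*3.8 = 0.8172 m^3

0.8172


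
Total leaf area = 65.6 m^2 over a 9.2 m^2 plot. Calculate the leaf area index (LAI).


Formula: LAI = total leaf area / ground area  (dimensionless)
LAI = 65.6 m^2 / 9.2 m^2
LAI = 7.13

7.13


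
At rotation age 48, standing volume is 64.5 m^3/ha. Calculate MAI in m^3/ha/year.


Formula: MAI = Total Volume / Stand Age
MAI = 64.5 m^3/ha / 48 years
MAI = 1.34 m^3/ha/year

1.34


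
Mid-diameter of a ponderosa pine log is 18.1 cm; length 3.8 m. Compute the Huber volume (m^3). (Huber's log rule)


Huber: V = Am * L,  Am = pi*(Dm/200)^2
Am = pi*(18.1/200)^2 = 0.02573 m^2
V = 0.02573*3.8 = 0.0978 m^3

0.0978


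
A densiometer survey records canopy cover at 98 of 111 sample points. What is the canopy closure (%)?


Formula: Canopy closure = covered points / total points * 100
Closure = 98 / 111 * 100
Closure = 0.8829 * 100 = 88.3%

88.3


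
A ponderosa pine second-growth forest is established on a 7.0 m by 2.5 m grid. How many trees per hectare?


Formula: TPH = 10000 m^2/ha / (spacing_x * spacing_y)
Area per tree = 7.0 m * 2.5 m = 17.5 m^2
TPH = 10000 / 17.5 = 571 trees/ha

571


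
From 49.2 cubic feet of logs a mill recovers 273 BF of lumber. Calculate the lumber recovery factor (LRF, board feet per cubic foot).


Formula: LRF = Lumber Output (BF) / Log Input (ft^3)
LRF = 273 BF / 49.2 ft^3
LRF = 5.55 BF/ft^3

5.55


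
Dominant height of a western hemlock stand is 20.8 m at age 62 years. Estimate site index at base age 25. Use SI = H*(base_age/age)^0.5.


Formula: SI = H_dom * (base_age / age)^0.5
Age ratio = 25 / 62 = 0.40323
sqrt(age_ratio) = 0.635
SI = 20.8 * 0.635 = 13.2 m

13.2


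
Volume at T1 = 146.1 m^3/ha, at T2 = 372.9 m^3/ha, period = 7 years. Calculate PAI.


Formula: PAI = (V_T2 - V_T1) / (T2 - T1)
Volume increment = 372.9 - 146.1 = 226.8 m^3/ha
PAI = 226.8 / 7 = 32.4 m^3/ha/year

32.4


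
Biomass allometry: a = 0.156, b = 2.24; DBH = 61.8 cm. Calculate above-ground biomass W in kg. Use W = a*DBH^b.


Formula: W = a * DBH^b  (allometric power law)
DBH^b = 61.8^2.24 = 10275.7655
W = 0.156 * 10275.7655 = 1603.0 kg

1603.0


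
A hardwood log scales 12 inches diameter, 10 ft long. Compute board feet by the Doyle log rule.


Doyle: BF = (D - 4)^2 * L / 16
Adjusted diameter = 12 - 4 = 8 in
(D-4)^2 = 8^2 = 64
BF = 64 * 10 / 16 = 40 BF

40


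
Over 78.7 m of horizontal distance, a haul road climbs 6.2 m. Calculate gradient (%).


Formula: Gradient = rise / run * 100
Gradient = 6.2 / 78.7 * 100 = 7.9%

7.9


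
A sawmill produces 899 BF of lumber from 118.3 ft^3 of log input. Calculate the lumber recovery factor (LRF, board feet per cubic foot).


Formula: LRF = Lumber Output (BF) / Log Input (ft^3)
LRF = 899 BF / 118.3 ft^3
LRF = 7.6 BF/ft^3

7.6


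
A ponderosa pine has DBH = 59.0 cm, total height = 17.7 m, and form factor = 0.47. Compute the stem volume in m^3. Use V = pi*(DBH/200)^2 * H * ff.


Formula: V = pi * (DBH/200)^2 * H * ff
Radius = DBH/200 = 59.0/200 = 0.295 m
Radius^2 = 0.295^2 = 0.087025 m^2
V = pi * 0.087025 * 17.7 * 0.47
V = 2.274 m^3

2.274


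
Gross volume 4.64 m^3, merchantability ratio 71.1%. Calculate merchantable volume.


Formula: MV = V_total * (merchantable_pct / 100)
Merchantable fraction = 71.1% / 100 = 0.711
MV = 4.64 m^3 * 0.711 = 3.299 m^3

3.299


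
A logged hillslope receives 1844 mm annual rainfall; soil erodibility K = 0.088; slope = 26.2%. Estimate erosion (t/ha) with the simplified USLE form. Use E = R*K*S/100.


Formula: E = R * K * S / 100  (simplified USLE)
R * K = 1844 * 0.088 = 162.272
E = 162.272 * 26.2 / 100 = 42.52 t/ha

42.52


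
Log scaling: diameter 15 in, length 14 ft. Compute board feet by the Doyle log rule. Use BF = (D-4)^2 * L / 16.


Doyle: BF = (D - 4)^2 * L / 16
Adjusted diameter = 15 - 4 = 11 in
(D-4)^2 = 11^2 = 121
BF = 121 * 14 / 16 = 106 BF

106


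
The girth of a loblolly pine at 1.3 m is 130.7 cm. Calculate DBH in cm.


Formula: DBH = C / pi
DBH = 130.7 / pi
pi = 3.14159...
DBH = 41.6 cm

41.6


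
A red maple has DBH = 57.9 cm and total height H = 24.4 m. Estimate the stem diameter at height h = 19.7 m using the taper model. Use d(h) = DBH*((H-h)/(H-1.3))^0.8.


Taper: d(h) = DBH * ((H - h) / (H - 1.3))^0.8
Numerator = H - h = 24.4 - 19.7 = 4.7 m
Denominator = H - 1.3 = 24.4 - 1.3 = 23.1 m
Ratio = 4.7 / 23.1 = 0.20346
d = 57.9 * 0.20346^0.8 = 16.2 cm

16.2


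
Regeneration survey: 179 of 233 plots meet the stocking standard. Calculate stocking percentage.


Formula: Stocking % = stocked plots / total plots * 100
Stocking = 179 / 233 * 100
Stocking = 0.7682 * 100 = 76.8%

76.8


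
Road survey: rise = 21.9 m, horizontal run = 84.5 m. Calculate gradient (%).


Formula: Gradient = rise / run * 100
Gradient = 21.9 / 84.5 * 100 = 25.9%

25.9


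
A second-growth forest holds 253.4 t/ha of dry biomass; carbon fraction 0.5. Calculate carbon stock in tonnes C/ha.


Formula: Carbon Stock = Biomass * Carbon Fraction
C = 253.4 t/ha * 0.5
C = 126.7 t C/ha

126.7


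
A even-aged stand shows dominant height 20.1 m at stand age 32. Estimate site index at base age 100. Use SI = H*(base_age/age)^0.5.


Formula: SI = H_dom * (base_age / age)^0.5
Age ratio = 100 / 32 = 3.125
sqrt(age_ratio) = 1.76777
SI = 20.1 * 1.76777 = 35.5 m

35.5


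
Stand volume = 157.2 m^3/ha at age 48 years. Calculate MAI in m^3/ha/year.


Formula: MAI = Total Volume / Stand Age
MAI = 157.2 m^3/ha / 48 years
MAI = 3.28 m^3/ha/year

3.28


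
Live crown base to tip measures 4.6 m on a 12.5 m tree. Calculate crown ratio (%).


Formula: Crown Ratio = (Crown Length / Total Height) * 100
CR = (4.6 m / 12.5 m) * 100
CR = 0.368 * 100 = 36.8%

36.8


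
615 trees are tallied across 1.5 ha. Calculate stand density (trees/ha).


Formula: Stand Density = N_trees / Area_ha
Density = 615 trees / 1.5 ha
Density = 410 trees/ha

410


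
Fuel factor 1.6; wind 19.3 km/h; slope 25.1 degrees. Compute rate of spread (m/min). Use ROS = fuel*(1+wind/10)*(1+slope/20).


Formula: ROS = fuel * (1 + wind/10) * (1 + slope/20)
Wind factor = 1 + 19.3/10 = 2.93
Slope factor = 1 + 25.1/20 = 2.255
ROS = 1.6 * 2.93 * 2.255 = 10.57 m/min

10.57


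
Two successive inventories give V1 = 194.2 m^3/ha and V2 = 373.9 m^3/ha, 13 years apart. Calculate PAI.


Formula: PAI = (V_T2 - V_T1) / (T2 - T1)
Volume increment = 373.9 - 194.2 = 179.7 m^3/ha
PAI = 179.7 / 13 = 13.82 m^3/ha/year

13.82


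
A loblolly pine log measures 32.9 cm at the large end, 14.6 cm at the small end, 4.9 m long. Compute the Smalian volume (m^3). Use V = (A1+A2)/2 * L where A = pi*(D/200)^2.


Smalian: V = (A1 + A2)/2 * L,  A = pi*(D/200)^2
A1 = pi*(32.9/200)^2 = 0.085012 m^2
A2 = pi*(14.6/200)^2 = 0.016742 m^2
V = (0.085012+0.016742)/2*4.9 = 0.2493 m^3

0.2493


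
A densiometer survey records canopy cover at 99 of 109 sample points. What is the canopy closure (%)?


Formula: Canopy closure = covered points / total points * 100
Closure = 99 / 109 * 100
Closure = 0.9083 * 100 = 90.8%

90.8


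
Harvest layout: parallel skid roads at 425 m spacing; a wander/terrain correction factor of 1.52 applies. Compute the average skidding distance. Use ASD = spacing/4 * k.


Formula: ASD = (spacing / 4) * correction
Uncorrected distance = spacing / 4 = 425 / 4 = 106.25 m
ASD = 106.25 * 1.52 = 162 m

162


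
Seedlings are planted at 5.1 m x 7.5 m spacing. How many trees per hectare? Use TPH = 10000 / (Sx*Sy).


Formula: TPH = 10000 m^2/ha / (spacing_x * spacing_y)
Area per tree = 5.1 m * 7.5 m = 38.25 m^2
TPH = 10000 / 38.25 = 261 trees/ha

261


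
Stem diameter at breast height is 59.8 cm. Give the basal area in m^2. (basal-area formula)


Formula: BA = pi * (DBH/2)^2 / 10000  (cm^2 to m^2)
Radius = DBH/2 = 59.8/2 = 29.9 cm
BA = pi * 29.9^2 / 10000
   = 2808.6152 cm^2 / 10000
   = 0.2809 m^2

0.2809


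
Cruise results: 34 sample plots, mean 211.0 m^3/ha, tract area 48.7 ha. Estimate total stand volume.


Formula: Total Volume = Mean Volume per ha * Total Area
Total Volume = 211.0 m^3/ha * 48.7 ha
Total Volume = 10276 m^3

10276


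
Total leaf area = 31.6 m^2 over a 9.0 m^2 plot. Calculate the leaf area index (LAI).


Formula: LAI = total leaf area / ground area  (dimensionless)
LAI = 31.6 m^2 / 9.0 m^2
LAI = 3.51

3.51


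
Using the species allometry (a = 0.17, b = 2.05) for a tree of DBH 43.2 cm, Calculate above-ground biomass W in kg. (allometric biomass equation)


Formula: W = a * DBH^b  (allometric power law)
DBH^b = 43.2^2.05 = 2252.8988
W = 0.17 * 2252.8988 = 383.0 kg

383.0


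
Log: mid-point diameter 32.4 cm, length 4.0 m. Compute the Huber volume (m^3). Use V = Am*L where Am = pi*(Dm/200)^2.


Huber: V = Am * L,  Am = pi*(Dm/200)^2
Am = pi*(32.4/200)^2 = 0.082448 m^2
V = 0.082448*4.0 = 0.3298 m^3

0.3298


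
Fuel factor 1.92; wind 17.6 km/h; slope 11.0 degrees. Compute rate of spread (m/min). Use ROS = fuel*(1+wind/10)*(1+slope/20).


Formula: ROS = fuel * (1 + wind/10) * (1 + slope/20)
Wind factor = 1 + 17.6/10 = 2.76
Slope factor = 1 + 11.0/20 = 1.55
ROS = 1.92 * 2.76 * 1.55 = 8.21 m/min

8.21


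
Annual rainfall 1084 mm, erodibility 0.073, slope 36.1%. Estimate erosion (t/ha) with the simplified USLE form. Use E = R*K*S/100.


Formula: E = R * K * S / 100  (simplified USLE)
R * K = 1084 * 0.073 = 79.132
E = 79.132 * 36.1 / 100 = 28.57 t/ha

28.57


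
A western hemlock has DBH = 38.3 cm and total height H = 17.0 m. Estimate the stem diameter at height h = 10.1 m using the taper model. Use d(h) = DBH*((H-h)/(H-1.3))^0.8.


Taper: d(h) = DBH * ((H - h) / (H - 1.3))^0.8
Numerator = H - h = 17.0 - 10.1 = 6.9 m
Denominator = H - 1.3 = 17.0 - 1.3 = 15.7 m
Ratio = 6.9 / 15.7 = 0.43949
d = 38.3 * 0.43949^0.8 = 19.8 cm

19.8


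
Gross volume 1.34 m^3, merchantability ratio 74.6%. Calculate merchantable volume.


Formula: MV = V_total * (merchantable_pct / 100)
Merchantable fraction = 74.6% / 100 = 0.746
MV = 1.34 m^3 * 0.746 = 1.0 m^3

1.0


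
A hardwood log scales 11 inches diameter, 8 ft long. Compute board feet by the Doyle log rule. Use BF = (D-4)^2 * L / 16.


Doyle: BF = (D - 4)^2 * L / 16
Adjusted diameter = 11 - 4 = 7 in
(D-4)^2 = 7^2 = 49
BF = 49 * 8 / 16 = 25 BF

25


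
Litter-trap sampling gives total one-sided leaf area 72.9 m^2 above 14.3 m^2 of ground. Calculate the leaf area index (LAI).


Formula: LAI = total leaf area / ground area  (dimensionless)
LAI = 72.9 m^2 / 14.3 m^2
LAI = 5.1

5.1


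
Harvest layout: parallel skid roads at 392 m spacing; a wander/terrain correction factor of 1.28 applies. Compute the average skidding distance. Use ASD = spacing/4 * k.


Formula: ASD = (spacing / 4) * correction
Uncorrected distance = spacing / 4 = 392 / 4 = 98 m
ASD = 98 * 1.28 = 125 m

125


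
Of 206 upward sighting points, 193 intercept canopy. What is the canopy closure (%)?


Formula: Canopy closure = covered points / total points * 100
Closure = 193 / 206 * 100
Closure = 0.9369 * 100 = 93.7%

93.7


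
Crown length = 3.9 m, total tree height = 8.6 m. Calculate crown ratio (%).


Formula: Crown Ratio = (Crown Length / Total Height) * 100
CR = (3.9 m / 8.6 m) * 100
CR = 0.4535 * 100 = 45.3%

45.3


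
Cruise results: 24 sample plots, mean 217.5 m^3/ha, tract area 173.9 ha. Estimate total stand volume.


Formula: Total Volume = Mean Volume per ha * Total Area
Total Volume = 217.5 m^3/ha * 173.9 ha
Total Volume = 37823 m^3

37823


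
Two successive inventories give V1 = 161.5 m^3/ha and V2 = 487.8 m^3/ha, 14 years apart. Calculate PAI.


Formula: PAI = (V_T2 - V_T1) / (T2 - T1)
Volume increment = 487.8 - 161.5 = 326.3 m^3/ha
PAI = 326.3 / 14 = 23.31 m^3/ha/year

23.31


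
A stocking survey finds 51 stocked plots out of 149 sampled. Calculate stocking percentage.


Formula: Stocking % = stocked plots / total plots * 100
Stocking = 51 / 149 * 100
Stocking = 0.3423 * 100 = 34.2%

34.2


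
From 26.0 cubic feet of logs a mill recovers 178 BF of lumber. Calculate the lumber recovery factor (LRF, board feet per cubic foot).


Formula: LRF = Lumber Output (BF) / Log Input (ft^3)
LRF = 178 BF / 26.0 ft^3
LRF = 6.85 BF/ft^3

6.85


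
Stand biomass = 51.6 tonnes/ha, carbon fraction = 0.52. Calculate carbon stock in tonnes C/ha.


Formula: Carbon Stock = Biomass * Carbon Fraction
C = 51.6 t/ha * 0.52
C = 26.8 t C/ha

26.8


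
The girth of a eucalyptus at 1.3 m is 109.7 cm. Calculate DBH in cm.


Formula: DBH = C / pi
DBH = 109.7 / pi
pi = 3.14159...
DBH = 34.9 cm

34.9


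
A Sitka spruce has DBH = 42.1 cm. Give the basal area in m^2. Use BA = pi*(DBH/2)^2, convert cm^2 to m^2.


Formula: BA = pi * (DBH/2)^2 / 10000  (cm^2 to m^2)
Radius = DBH/2 = 42.1/2 = 21.05 cm
BA = pi * 21.05^2 / 10000
   = 1392.0476 cm^2 / 10000
   = 0.1392 m^2

0.1392


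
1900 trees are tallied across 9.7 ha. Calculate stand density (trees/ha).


Formula: Stand Density = N_trees / Area_ha
Density = 1900 trees / 9.7 ha
Density = 196 trees/ha

196


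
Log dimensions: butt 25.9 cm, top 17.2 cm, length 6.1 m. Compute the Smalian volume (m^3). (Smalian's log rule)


Smalian: V = (A1 + A2)/2 * L,  A = pi*(D/200)^2
A1 = pi*(25.9/200)^2 = 0.052685 m^2
A2 = pi*(17.2/200)^2 = 0.023235 m^2
V = (0.052685+0.023235)/2*6.1 = 0.2316 m^3

0.2316


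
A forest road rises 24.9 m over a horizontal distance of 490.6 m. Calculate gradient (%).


Formula: Gradient = rise / run * 100
Gradient = 24.9 / 490.6 * 100 = 5.1%

5.1


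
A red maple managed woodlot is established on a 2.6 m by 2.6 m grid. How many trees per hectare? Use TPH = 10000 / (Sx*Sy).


Formula: TPH = 10000 m^2/ha / (spacing_x * spacing_y)
Area per tree = 2.6 m * 2.6 m = 6.76 m^2
TPH = 10000 / 6.76 = 1479 trees/ha

1479


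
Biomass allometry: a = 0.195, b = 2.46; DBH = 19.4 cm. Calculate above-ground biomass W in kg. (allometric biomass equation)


Formula: W = a * DBH^b  (allometric power law)
DBH^b = 19.4^2.46 = 1472.2862
W = 0.195 * 1472.2862 = 287.1 kg

287.1


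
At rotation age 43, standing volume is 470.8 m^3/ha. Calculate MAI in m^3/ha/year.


Formula: MAI = Total Volume / Stand Age
MAI = 470.8 m^3/ha / 43 years
MAI = 10.95 m^3/ha/year

10.95


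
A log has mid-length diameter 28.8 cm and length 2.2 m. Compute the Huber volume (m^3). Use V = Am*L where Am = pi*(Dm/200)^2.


Huber: V = Am * L,  Am = pi*(Dm/200)^2
Am = pi*(28.8/200)^2 = 0.065144 m^2
V = 0.065144*2.2 = 0.1433 m^3

0.1433


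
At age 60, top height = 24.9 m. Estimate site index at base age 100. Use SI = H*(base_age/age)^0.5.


Formula: SI = H_dom * (base_age / age)^0.5
Age ratio = 100 / 60 = 1.66667
sqrt(age_ratio) = 1.29099
SI = 24.9 * 1.29099 = 32.1 m

32.1


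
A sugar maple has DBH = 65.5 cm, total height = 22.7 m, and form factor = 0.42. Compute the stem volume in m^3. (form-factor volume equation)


Formula: V = pi * (DBH/200)^2 * H * ff
Radius = DBH/200 = 65.5/200 = 0.3275 m
Radius^2 = 0.3275^2 = 0.10725625 m^2
V = pi * 0.10725625 * 22.7 * 0.42
V = 3.213 m^3

3.213


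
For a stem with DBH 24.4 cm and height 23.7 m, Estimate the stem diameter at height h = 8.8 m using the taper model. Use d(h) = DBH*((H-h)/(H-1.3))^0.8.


Taper: d(h) = DBH * ((H - h) / (H - 1.3))^0.8
Numerator = H - h = 23.7 - 8.8 = 14.9 m
Denominator = H - 1.3 = 23.7 - 1.3 = 22.4 m
Ratio = 14.9 / 22.4 = 0.66518
d = 24.4 * 0.66518^0.8 = 17.6 cm

17.6


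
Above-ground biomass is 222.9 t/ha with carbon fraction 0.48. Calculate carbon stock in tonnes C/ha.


Formula: Carbon Stock = Biomass * Carbon Fraction
C = 222.9 t/ha * 0.48
C = 107.0 t C/ha

107.0


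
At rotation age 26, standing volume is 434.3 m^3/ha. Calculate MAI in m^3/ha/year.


Formula: MAI = Total Volume / Stand Age
MAI = 434.3 m^3/ha / 26 years
MAI = 16.7 m^3/ha/year

16.7


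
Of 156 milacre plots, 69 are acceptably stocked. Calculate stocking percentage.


Formula: Stocking % = stocked plots / total plots * 100
Stocking = 69 / 156 * 100
Stocking = 0.4423 * 100 = 44.2%

44.2


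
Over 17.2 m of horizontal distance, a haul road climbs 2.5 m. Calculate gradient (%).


Formula: Gradient = rise / run * 100
Gradient = 2.5 / 17.2 * 100 = 14.5%

14.5


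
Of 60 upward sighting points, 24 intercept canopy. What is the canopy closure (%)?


Formula: Canopy closure = covered points / total points * 100
Closure = 24 / 60 * 100
Closure = 0.4 * 100 = 40.0%

40.0


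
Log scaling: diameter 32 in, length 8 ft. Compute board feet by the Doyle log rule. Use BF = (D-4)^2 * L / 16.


Doyle: BF = (D - 4)^2 * L / 16
Adjusted diameter = 32 - 4 = 28 in
(D-4)^2 = 28^2 = 784
BF = 784 * 8 / 16 = 392 BF

392


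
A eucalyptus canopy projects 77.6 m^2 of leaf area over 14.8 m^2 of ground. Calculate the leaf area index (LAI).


Formula: LAI = total leaf area / ground area  (dimensionless)
LAI = 77.6 m^2 / 14.8 m^2
LAI = 5.24

5.24


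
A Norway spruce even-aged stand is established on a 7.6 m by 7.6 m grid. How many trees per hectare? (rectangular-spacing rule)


Formula: TPH = 10000 m^2/ha / (spacing_x * spacing_y)
Area per tree = 7.6 m * 7.6 m = 57.76 m^2
TPH = 10000 / 57.76 = 173 trees/ha

173


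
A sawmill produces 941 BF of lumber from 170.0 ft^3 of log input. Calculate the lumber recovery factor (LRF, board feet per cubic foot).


Formula: LRF = Lumber Output (BF) / Log Input (ft^3)
LRF = 941 BF / 170.0 ft^3
LRF = 5.54 BF/ft^3

5.54


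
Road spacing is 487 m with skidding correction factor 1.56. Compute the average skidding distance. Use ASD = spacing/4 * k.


Formula: ASD = (spacing / 4) * correction
Uncorrected distance = spacing / 4 = 487 / 4 = 121.75 m
ASD = 121.75 * 1.56 = 190 m

190


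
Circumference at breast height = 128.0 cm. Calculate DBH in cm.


Formula: DBH = C / pi
DBH = 128.0 / pi
pi = 3.14159...
DBH = 40.7 cm

40.7


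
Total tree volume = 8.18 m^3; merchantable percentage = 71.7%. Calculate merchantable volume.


Formula: MV = V_total * (merchantable_pct / 100)
Merchantable fraction = 71.7% / 100 = 0.717
MV = 8.18 m^3 * 0.717 = 5.865 m^3

5.865


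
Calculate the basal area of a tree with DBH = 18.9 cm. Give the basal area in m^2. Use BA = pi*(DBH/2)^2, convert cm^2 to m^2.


Formula: BA = pi * (DBH/2)^2 / 10000  (cm^2 to m^2)
Radius = DBH/2 = 18.9/2 = 9.45 cm
BA = pi * 9.45^2 / 10000
   = 280.5521 cm^2 / 10000
   = 0.0281 m^2

0.0281


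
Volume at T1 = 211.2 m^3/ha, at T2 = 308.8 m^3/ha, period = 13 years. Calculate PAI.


Formula: PAI = (V_T2 - V_T1) / (T2 - T1)
Volume increment = 308.8 - 211.2 = 97.6 m^3/ha
PAI = 97.6 / 13 = 7.51 m^3/ha/year

7.51


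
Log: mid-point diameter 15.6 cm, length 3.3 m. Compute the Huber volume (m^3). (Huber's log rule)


Huber: V = Am * L,  Am = pi*(Dm/200)^2
Am = pi*(15.6/200)^2 = 0.019113 m^2
V = 0.019113*3.3 = 0.0631 m^3

0.0631


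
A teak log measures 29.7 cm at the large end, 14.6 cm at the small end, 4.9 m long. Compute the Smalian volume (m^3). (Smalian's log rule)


Smalian: V = (A1 + A2)/2 * L,  A = pi*(D/200)^2
A1 = pi*(29.7/200)^2 = 0.069279 m^2
A2 = pi*(14.6/200)^2 = 0.016742 m^2
V = (0.069279+0.016742)/2*4.9 = 0.2108 m^3

0.2108


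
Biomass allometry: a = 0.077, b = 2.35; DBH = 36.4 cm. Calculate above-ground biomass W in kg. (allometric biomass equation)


Formula: W = a * DBH^b  (allometric power law)
DBH^b = 36.4^2.35 = 4662.1716
W = 0.077 * 4662.1716 = 359.0 kg

359.0


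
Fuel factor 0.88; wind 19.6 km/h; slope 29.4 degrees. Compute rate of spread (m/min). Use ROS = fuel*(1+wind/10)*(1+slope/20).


Formula: ROS = fuel * (1 + wind/10) * (1 + slope/20)
Wind factor = 1 + 19.6/10 = 2.96
Slope factor = 1 + 29.4/20 = 2.47
ROS = 0.88 * 2.96 * 2.47 = 6.43 m/min

6.43


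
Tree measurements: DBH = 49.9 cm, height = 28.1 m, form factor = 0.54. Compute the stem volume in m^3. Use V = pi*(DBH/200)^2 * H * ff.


Formula: V = pi * (DBH/200)^2 * H * ff
Radius = DBH/200 = 49.9/200 = 0.2495 m
Radius^2 = 0.2495^2 = 0.06225025 m^2
V = pi * 0.06225025 * 28.1 * 0.54
V = 2.968 m^3

2.968


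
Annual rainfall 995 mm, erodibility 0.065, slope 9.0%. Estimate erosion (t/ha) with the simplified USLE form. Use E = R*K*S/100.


Formula: E = R * K * S / 100  (simplified USLE)
R * K = 995 * 0.065 = 64.675
E = 64.675 * 9.0 / 100 = 5.82 t/ha

5.82


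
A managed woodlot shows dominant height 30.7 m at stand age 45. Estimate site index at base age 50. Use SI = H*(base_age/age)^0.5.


Formula: SI = H_dom * (base_age / age)^0.5
Age ratio = 50 / 45 = 1.11111
sqrt(age_ratio) = 1.05409
SI = 30.7 * 1.05409 = 32.4 m

32.4


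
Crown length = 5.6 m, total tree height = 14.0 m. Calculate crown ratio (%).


Formula: Crown Ratio = (Crown Length / Total Height) * 100
CR = (5.6 m / 14.0 m) * 100
CR = 0.4 * 100 = 40.0%

40.0
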